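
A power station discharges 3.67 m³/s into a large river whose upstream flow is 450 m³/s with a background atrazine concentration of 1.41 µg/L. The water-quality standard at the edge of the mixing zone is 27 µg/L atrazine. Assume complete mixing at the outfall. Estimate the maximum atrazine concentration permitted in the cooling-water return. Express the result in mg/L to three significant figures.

1.41 µg/L = 0.00141 mg/L.
27 µg/L = 0.027 mg/L.
Mass balance: 0.027·453.7 = 3.67·Cₑ + 450·0.00141.
Cₑ = (12.25 − 0.6345) / 3.67 = 3.165 mg/L.

3.16 mg/L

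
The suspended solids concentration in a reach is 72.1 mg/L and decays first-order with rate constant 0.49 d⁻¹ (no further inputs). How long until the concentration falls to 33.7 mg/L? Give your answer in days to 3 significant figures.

t = ln(C₀/C)/k = ln(72.1/33.7)/0.49 = 0.7606/0.49 = 1.552 d.

1.55 d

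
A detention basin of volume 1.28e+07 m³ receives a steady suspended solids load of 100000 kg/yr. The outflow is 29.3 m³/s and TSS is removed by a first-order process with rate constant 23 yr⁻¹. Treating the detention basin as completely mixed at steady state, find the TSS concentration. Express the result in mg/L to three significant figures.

0.0820 mg/L

Outflow Q = 29.3 m³/s × 3.156e+07 s/yr = 9.246e+08 m³/yr.
Steady-state CSTR mass balance: W = Q·C + k·V·C, so C = W/(Q + kV).
Q + kV = 9.246e+08 + 23·1.28e+07 = 1.219e+09 m³/yr.
C = 100000/1.219e+09 = 8.203e-05 kg/m³ = 0.08203 mg/L.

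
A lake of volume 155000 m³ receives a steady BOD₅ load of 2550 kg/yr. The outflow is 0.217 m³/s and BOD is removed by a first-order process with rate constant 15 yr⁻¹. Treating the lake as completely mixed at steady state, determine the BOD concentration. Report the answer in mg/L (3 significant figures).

Outflow Q = 0.217 m³/s × 3.156e+07 s/yr = 6.848e+06 m³/yr.
Steady-state CSTR mass balance: W = Q·C + k·V·C, so C = W/(Q + kV).
Q + kV = 6.848e+06 + 15·155000 = 9.173e+06 m³/yr.
C = 2550/9.173e+06 = 0.000278 kg/m³ = 0.278 mg/L.

0.278 mg/L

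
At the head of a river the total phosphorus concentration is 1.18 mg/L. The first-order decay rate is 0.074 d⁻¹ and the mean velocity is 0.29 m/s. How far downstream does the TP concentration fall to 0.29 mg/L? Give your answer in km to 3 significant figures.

From C = C₀·e^(−kt), t = ln(C₀/C)/k = ln(1.18/0.29)/0.074 = 1.403/0.074 = 18.96 d.
Distance = v·t = 0.29 m/s × 1.639e+06 s = 4.752e+05 m = 475.2 km.

475 km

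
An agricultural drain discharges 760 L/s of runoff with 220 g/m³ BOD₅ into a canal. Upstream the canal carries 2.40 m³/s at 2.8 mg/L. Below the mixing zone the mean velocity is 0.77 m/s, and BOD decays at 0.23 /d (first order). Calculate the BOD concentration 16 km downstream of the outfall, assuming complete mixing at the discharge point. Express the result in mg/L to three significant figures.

760 L/s = 0.76 m³/s.
After complete mixing, C₀ = (0.76·220 + 2.4·2.8) / 3.16 = 55.04 mg/L.
Travel time t = 1.6e+04 m / 0.77 m/s = 2.078e+04 s = 0.2405 d.
C = 55.04·exp(−0.23·0.2405) = 55.04·0.9462 = 52.08 mg/L.

52.1 mg/L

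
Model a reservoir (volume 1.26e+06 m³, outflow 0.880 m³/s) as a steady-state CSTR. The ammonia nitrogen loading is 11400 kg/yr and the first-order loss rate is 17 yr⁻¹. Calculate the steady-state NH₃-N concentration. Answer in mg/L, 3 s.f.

0.232 mg/L

Outflow Q = 0.880 m³/s × 3.156e+07 s/yr = 2.777e+07 m³/yr.
Steady-state CSTR mass balance: W = Q·C + k·V·C, so C = W/(Q + kV).
Q + kV = 2.777e+07 + 17·1.26e+06 = 4.919e+07 m³/yr.
C = 11400/4.919e+07 = 0.0002318 kg/m³ = 0.2318 mg/L.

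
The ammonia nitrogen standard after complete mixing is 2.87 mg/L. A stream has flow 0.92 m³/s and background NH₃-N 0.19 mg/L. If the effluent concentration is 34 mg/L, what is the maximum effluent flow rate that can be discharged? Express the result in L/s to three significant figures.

Mass balance at complete mixing: C_std·(Q_w + Q_r) = Q_w·C_e + Q_r·C_b.
Rearranging, Q_w = Q_r·(C_std − C_b)/(C_e − C_std) = 0.92·(2.87 − 0.19) / (34 − 2.87) = 0.0792 m³/s.
= 79.2 L/s.

79.2 L/s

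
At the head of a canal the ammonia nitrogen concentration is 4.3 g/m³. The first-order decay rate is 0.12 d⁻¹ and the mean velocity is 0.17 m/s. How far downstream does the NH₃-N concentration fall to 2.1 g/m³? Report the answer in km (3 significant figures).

87.7 km

From C = C₀·e^(−kt), t = ln(C₀/C)/k = ln(4.3/2.1)/0.12 = 0.7167/0.12 = 5.972 d.
Distance = v·t = 0.17 m/s × 5.16e+05 s = 8.772e+04 m = 87.72 km.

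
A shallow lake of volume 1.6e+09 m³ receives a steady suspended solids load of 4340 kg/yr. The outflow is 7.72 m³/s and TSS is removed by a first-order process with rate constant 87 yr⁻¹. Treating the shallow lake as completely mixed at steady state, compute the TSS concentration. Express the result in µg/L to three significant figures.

0.0311 µg/L

Outflow Q = 7.72 m³/s × 3.156e+07 s/yr = 2.436e+08 m³/yr.
Steady-state CSTR mass balance: W = Q·C + k·V·C, so C = W/(Q + kV).
Q + kV = 2.436e+08 + 87·1.6e+09 = 1.394e+11 m³/yr.
C = 4340/1.394e+11 = 3.112e-08 kg/m³ = 3.112e-05 mg/L = 0.03112 µg/L.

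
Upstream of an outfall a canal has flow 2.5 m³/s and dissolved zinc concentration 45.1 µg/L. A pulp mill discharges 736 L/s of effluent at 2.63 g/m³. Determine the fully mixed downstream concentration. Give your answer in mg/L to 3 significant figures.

736 L/s = 0.736 m³/s.
45.1 µg/L = 0.0451 mg/L.
By mass balance at complete mixing, C = (0.736·2.63 + 2.5·0.0451) / (0.736 + 2.5) = 2.048/3.236 = 0.633 mg/L.

0.633 mg/L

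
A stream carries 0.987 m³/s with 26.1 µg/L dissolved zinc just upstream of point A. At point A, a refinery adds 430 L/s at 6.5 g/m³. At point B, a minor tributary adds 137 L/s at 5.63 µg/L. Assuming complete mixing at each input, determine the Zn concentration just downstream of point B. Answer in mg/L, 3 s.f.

1.82 mg/L

26.1 µg/L = 0.0261 mg/L.
430 L/s = 0.43 m³/s.
After input A: C = (0.987·0.0261 + 0.43·6.5) / 1.417 = 1.991 mg/L.
137 L/s = 0.137 m³/s.
5.63 µg/L = 0.00563 mg/L.
After input B: C = (1.417·1.991 + 0.137·0.00563) / 1.554 = 1.816 mg/L.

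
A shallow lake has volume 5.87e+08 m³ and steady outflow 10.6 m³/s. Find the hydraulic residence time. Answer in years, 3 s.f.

Q = 10.6 m³/s × 3.156e+07 s/yr = 3.345e+08 m³/yr.
Hydraulic residence time τ = V/Q = 5.87e+08/3.345e+08 = 1.755 yr.

1.75 yr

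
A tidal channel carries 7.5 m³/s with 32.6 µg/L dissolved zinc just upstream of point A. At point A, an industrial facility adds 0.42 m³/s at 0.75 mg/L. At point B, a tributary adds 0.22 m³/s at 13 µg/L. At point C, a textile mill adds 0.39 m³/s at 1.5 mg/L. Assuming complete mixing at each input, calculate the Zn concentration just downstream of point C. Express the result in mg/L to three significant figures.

0.135 mg/L

32.6 µg/L = 0.0326 mg/L.
After input A: C = (7.5·0.0326 + 0.42·0.75) / 7.92 = 0.07064 mg/L.
13 µg/L = 0.013 mg/L.
After input B: C = (7.92·0.07064 + 0.22·0.013) / 8.14 = 0.06909 mg/L.
After input C: C = (8.14·0.06909 + 0.39·1.5) / 8.53 = 0.1345 mg/L.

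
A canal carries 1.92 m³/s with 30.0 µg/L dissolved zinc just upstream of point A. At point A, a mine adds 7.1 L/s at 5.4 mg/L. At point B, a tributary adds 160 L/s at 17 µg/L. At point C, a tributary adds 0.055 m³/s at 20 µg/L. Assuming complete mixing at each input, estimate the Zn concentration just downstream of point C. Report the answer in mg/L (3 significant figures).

0.0466 mg/L

30.0 µg/L = 0.03 mg/L.
7.1 L/s = 0.0071 m³/s.
After input A: C = (1.92·0.03 + 0.0071·5.4) / 1.927 = 0.04978 mg/L.
160 L/s = 0.16 m³/s.
17 µg/L = 0.017 mg/L.
After input B: C = (1.927·0.04978 + 0.16·0.017) / 2.087 = 0.04727 mg/L.
20 µg/L = 0.02 mg/L.
After input C: C = (2.087·0.04727 + 0.055·0.02) / 2.142 = 0.04657 mg/L.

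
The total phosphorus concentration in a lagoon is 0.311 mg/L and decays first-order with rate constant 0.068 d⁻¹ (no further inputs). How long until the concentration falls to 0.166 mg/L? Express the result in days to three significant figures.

t = ln(C₀/C)/k = ln(0.311/0.166)/0.068 = 0.6278/0.068 = 9.232 d.

9.23 d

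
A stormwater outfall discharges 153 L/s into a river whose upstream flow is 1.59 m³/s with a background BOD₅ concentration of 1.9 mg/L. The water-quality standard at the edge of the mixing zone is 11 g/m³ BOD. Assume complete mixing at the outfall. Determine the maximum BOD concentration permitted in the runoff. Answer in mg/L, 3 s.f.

106 mg/L

153 L/s = 0.153 m³/s.
Mass balance: 11·1.743 = 0.153·Cₑ + 1.59·1.9.
Cₑ = (19.17 − 3.021) / 0.153 = 105.6 mg/L.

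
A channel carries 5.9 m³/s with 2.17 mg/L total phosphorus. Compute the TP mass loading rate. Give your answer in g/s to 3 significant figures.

Mass flux = Q·C = 5.9 m³/s × 2.17 g/m³ = 12.8 g/s.

12.8 g/s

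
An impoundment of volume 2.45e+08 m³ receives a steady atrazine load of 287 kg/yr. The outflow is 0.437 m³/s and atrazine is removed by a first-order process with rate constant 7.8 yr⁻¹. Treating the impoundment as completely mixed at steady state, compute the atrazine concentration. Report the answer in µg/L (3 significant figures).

Outflow Q = 0.437 m³/s × 3.156e+07 s/yr = 1.379e+07 m³/yr.
Steady-state CSTR mass balance: W = Q·C + k·V·C, so C = W/(Q + kV).
Q + kV = 1.379e+07 + 7.8·2.45e+08 = 1.925e+09 m³/yr.
C = 287/1.925e+09 = 1.491e-07 kg/m³ = 0.0001491 mg/L = 0.1491 µg/L.

0.149 µg/L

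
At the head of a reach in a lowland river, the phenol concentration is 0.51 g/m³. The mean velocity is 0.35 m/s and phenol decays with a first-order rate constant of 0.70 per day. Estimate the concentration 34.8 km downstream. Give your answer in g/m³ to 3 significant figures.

Travel time t = 34.8 km / 0.35 m/s = 3.48e+04/0.35 = 9.943e+04 s = 1.151 d.
First-order decay: C = 0.51·exp(−0.70·1.151) = 0.51·0.4468 = 0.2279 g/m³.

0.228 g/m³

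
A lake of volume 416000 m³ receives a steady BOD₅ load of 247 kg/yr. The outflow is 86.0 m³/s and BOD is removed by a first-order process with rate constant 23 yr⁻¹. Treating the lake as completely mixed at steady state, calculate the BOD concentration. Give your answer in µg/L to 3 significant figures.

0.0907 µg/L

Outflow Q = 86.0 m³/s × 3.156e+07 s/yr = 2.714e+09 m³/yr.
Steady-state CSTR mass balance: W = Q·C + k·V·C, so C = W/(Q + kV).
Q + kV = 2.714e+09 + 23·416000 = 2.724e+09 m³/yr.
C = 247/2.724e+09 = 9.069e-08 kg/m³ = 9.069e-05 mg/L = 0.09069 µg/L.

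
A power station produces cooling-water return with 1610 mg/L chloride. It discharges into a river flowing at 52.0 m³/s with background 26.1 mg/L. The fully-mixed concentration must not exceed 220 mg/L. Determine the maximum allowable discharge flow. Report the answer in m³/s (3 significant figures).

Mass balance at complete mixing: C_std·(Q_w + Q_r) = Q_w·C_e + Q_r·C_b.
Rearranging, Q_w = Q_r·(C_std − C_b)/(C_e − C_std) = 52.0·(220 − 26.1) / (1610 − 220) = 7.254 m³/s.

7.25 m³/s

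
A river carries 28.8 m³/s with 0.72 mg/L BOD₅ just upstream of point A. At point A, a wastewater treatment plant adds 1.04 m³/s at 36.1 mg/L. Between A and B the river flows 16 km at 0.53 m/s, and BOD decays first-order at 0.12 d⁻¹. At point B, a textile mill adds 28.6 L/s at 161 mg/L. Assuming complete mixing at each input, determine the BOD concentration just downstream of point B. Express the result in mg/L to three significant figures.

2.03 mg/L

After input A: C = (28.8·0.72 + 1.04·36.1) / 29.84 = 1.953 mg/L.
Over the 16 km reach to input B (t = 3.019e+04 s = 0.3494 d), decay gives C = 1.953·exp(−0.12·0.3494) = 1.873 mg/L.
28.6 L/s = 0.0286 m³/s.
After input B: C = (29.84·1.873 + 0.0286·161) / 29.87 = 2.025 mg/L.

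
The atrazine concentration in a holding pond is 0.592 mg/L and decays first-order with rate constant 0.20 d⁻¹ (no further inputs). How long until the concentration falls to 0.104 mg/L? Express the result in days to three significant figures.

t = ln(C₀/C)/k = ln(0.592/0.104)/0.20 = 1.739/0.20 = 8.696 d.

8.70 d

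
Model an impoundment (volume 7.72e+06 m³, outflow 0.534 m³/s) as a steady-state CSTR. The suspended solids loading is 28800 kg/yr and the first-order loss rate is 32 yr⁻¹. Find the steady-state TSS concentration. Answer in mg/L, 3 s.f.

0.109 mg/L

Outflow Q = 0.534 m³/s × 3.156e+07 s/yr = 1.685e+07 m³/yr.
Steady-state CSTR mass balance: W = Q·C + k·V·C, so C = W/(Q + kV).
Q + kV = 1.685e+07 + 32·7.72e+06 = 2.639e+08 m³/yr.
C = 28800/2.639e+08 = 0.0001091 kg/m³ = 0.1091 mg/L.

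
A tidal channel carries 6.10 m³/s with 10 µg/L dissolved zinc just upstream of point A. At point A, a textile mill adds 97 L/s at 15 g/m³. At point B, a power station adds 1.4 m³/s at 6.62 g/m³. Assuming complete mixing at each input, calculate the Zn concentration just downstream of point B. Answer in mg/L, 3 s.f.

1.42 mg/L

10 µg/L = 0.01 mg/L.
97 L/s = 0.097 m³/s.
After input A: C = (6.1·0.01 + 0.097·15) / 6.197 = 0.2446 mg/L.
After input B: C = (6.197·0.2446 + 1.4·6.62) / 7.597 = 1.42 mg/L.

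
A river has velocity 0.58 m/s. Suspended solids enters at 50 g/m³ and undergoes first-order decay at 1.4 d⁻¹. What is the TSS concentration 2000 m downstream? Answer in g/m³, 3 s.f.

47.3 g/m³

Travel time t = 2000 m / 0.58 m/s = 2000/0.58 = 3448 s = 0.03991 d.
First-order decay: C = 50·exp(−1.4·0.03991) = 50·0.9457 = 47.28 g/m³.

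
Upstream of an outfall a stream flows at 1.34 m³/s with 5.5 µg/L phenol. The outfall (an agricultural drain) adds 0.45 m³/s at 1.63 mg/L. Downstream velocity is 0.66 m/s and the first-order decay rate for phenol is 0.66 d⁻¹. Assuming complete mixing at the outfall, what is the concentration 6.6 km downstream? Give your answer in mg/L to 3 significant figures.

5.5 µg/L = 0.0055 mg/L.
After complete mixing, C₀ = (0.45·1.63 + 1.34·0.0055) / 1.79 = 0.4139 mg/L.
Travel time t = 6600 m / 0.66 m/s = 1e+04 s = 0.1157 d.
C = 0.4139·exp(−0.66·0.1157) = 0.4139·0.9265 = 0.3835 mg/L.

0.383 mg/L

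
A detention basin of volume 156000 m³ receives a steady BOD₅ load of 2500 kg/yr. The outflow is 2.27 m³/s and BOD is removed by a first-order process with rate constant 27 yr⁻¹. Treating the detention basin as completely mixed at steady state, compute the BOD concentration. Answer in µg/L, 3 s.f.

Outflow Q = 2.27 m³/s × 3.156e+07 s/yr = 7.164e+07 m³/yr.
Steady-state CSTR mass balance: W = Q·C + k·V·C, so C = W/(Q + kV).
Q + kV = 7.164e+07 + 27·156000 = 7.585e+07 m³/yr.
C = 2500/7.585e+07 = 3.296e-05 kg/m³ = 0.03296 mg/L = 32.96 µg/L.

33.0 µg/L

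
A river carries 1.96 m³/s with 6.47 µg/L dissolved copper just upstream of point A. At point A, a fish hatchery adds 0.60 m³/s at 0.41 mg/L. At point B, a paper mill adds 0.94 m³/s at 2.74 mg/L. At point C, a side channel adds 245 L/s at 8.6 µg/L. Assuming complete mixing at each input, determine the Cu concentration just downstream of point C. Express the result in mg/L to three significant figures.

6.47 µg/L = 0.00647 mg/L.
After input A: C = (1.96·0.00647 + 0.6·0.41) / 2.56 = 0.101 mg/L.
After input B: C = (2.56·0.101 + 0.94·2.74) / 3.5 = 0.8098 mg/L.
245 L/s = 0.245 m³/s.
8.6 µg/L = 0.0086 mg/L.
After input C: C = (3.5·0.8098 + 0.245·0.0086) / 3.745 = 0.7574 mg/L.

0.757 mg/L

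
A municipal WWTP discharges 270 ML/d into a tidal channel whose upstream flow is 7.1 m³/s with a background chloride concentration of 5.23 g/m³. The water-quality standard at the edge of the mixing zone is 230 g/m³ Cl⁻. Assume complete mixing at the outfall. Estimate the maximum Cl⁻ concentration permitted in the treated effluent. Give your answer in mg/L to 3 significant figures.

741 mg/L

270 ML/d = 3.125 m³/s.
Mass balance: 230·10.22 = 3.125·Cₑ + 7.1·5.23.
Cₑ = (2352 − 37.13) / 3.125 = 740.7 mg/L.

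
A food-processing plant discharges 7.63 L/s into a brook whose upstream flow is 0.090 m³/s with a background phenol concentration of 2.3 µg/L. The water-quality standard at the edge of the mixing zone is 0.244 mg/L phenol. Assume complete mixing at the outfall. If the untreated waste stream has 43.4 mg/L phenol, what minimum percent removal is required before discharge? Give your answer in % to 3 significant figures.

92.9 %

7.63 L/s = 0.00763 m³/s.
2.3 µg/L = 0.0023 mg/L.
Mass balance: 0.244·0.09763 = 0.00763·Cₑ + 0.09·0.0023.
Cₑ = (0.02382 − 0.000207) / 0.00763 = 3.095 mg/L.
Required removal = 1 − 3.095/43.4 = 92.87 %.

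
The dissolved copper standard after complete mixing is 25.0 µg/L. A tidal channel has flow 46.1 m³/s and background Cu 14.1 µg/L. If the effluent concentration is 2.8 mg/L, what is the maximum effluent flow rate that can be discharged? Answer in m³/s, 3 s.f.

0.181 m³/s

14.1 µg/L = 0.0141 mg/L.
25.0 µg/L = 0.025 mg/L.
Mass balance at complete mixing: C_std·(Q_w + Q_r) = Q_w·C_e + Q_r·C_b.
Rearranging, Q_w = Q_r·(C_std − C_b)/(C_e − C_std) = 46.1·(0.025 − 0.0141) / (2.8 − 0.025) = 0.1811 m³/s.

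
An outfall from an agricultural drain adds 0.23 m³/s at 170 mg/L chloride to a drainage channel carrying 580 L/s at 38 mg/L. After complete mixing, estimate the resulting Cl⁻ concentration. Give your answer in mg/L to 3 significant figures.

580 L/s = 0.58 m³/s.
By mass balance at complete mixing, C = (0.23·170 + 0.58·38) / (0.23 + 0.58) = 61.14/0.81 = 75.48 mg/L.

75.5 mg/L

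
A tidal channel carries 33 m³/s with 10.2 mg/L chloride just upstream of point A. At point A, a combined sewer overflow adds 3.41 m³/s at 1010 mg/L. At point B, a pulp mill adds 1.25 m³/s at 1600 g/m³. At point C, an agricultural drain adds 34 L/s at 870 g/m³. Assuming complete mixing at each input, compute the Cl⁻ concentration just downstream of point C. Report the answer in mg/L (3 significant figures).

154 mg/L

After input A: C = (33·10.2 + 3.41·1010) / 36.41 = 103.8 mg/L.
After input B: C = (36.41·103.8 + 1.25·1600) / 37.66 = 153.5 mg/L.
34 L/s = 0.034 m³/s.
After input C: C = (37.66·153.5 + 0.034·870) / 37.69 = 154.1 mg/L.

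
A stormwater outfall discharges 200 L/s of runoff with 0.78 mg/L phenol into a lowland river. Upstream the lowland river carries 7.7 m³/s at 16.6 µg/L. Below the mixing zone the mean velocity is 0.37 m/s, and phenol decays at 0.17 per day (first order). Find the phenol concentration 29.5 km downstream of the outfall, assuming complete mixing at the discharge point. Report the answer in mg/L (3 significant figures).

0.0307 mg/L

200 L/s = 0.2 m³/s.
16.6 µg/L = 0.0166 mg/L.
After complete mixing, C₀ = (0.2·0.78 + 7.7·0.0166) / 7.9 = 0.03593 mg/L.
Travel time t = 2.95e+04 m / 0.37 m/s = 7.973e+04 s = 0.9228 d.
C = 0.03593·exp(−0.17·0.9228) = 0.03593·0.8548 = 0.03071 mg/L.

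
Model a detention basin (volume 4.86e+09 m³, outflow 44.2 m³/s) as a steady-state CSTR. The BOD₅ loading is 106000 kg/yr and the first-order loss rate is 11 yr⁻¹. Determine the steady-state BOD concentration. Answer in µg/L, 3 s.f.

1.93 µg/L

Outflow Q = 44.2 m³/s × 3.156e+07 s/yr = 1.395e+09 m³/yr.
Steady-state CSTR mass balance: W = Q·C + k·V·C, so C = W/(Q + kV).
Q + kV = 1.395e+09 + 11·4.86e+09 = 5.485e+10 m³/yr.
C = 106000/5.485e+10 = 1.932e-06 kg/m³ = 0.001932 mg/L = 1.932 µg/L.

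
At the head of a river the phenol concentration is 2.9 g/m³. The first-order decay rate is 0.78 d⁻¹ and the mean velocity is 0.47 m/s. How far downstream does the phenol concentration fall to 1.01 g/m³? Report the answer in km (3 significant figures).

54.9 km

From C = C₀·e^(−kt), t = ln(C₀/C)/k = ln(2.9/1.01)/0.78 = 1.055/0.78 = 1.352 d.
Distance = v·t = 0.47 m/s × 1.168e+05 s = 5.491e+04 m = 54.91 km.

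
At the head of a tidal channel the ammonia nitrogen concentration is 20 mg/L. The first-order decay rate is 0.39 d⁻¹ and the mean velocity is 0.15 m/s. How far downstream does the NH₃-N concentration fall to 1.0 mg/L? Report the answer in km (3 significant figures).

From C = C₀·e^(−kt), t = ln(C₀/C)/k = ln(20/1.0)/0.39 = 2.996/0.39 = 7.681 d.
Distance = v·t = 0.15 m/s × 6.637e+05 s = 9.955e+04 m = 99.55 km.

99.6 km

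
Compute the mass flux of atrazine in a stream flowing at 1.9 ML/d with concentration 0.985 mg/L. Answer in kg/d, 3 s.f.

1.9 ML/d = 0.02199 m³/s.
Mass flux = Q·C = 0.02199 m³/s × 0.985 g/m³ = 0.02166 g/s.
= 0.02166 g/s × 86.4 = 1.871 kg/d.

1.87 kg/d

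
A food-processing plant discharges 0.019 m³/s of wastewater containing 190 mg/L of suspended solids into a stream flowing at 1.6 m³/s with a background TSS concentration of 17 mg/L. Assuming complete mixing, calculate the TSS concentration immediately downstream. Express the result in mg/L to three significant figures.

19.0 mg/L

Flow-weighted mixing gives C = (0.019·190 + 1.6·17) / (0.019 + 1.6) = 30.81/1.619 = 19.03 mg/L.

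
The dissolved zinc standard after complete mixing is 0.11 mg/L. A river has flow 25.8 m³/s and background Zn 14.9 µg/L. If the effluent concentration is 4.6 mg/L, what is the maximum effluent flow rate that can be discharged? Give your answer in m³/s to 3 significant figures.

14.9 µg/L = 0.0149 mg/L.
Mass balance at complete mixing: C_std·(Q_w + Q_r) = Q_w·C_e + Q_r·C_b.
Rearranging, Q_w = Q_r·(C_std − C_b)/(C_e − C_std) = 25.8·(0.11 − 0.0149) / (4.6 − 0.11) = 0.5465 m³/s.

0.546 m³/s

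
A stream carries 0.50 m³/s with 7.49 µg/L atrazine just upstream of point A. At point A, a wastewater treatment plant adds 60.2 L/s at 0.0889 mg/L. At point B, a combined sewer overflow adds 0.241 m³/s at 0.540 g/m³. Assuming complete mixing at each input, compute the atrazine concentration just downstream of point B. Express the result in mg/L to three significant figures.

7.49 µg/L = 0.00749 mg/L.
60.2 L/s = 0.0602 m³/s.
After input A: C = (0.5·0.00749 + 0.0602·0.0889) / 0.5602 = 0.01624 mg/L.
After input B: C = (0.5602·0.01624 + 0.241·0.54) / 0.8012 = 0.1738 mg/L.

0.174 mg/L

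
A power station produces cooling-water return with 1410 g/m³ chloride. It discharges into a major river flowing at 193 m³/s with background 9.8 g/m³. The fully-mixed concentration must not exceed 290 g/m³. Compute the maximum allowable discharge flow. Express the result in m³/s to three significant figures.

Mass balance at complete mixing: C_std·(Q_w + Q_r) = Q_w·C_e + Q_r·C_b.
Rearranging, Q_w = Q_r·(C_std − C_b)/(C_e − C_std) = 193·(290 − 9.8) / (1410 − 290) = 48.28 m³/s.

48.3 m³/s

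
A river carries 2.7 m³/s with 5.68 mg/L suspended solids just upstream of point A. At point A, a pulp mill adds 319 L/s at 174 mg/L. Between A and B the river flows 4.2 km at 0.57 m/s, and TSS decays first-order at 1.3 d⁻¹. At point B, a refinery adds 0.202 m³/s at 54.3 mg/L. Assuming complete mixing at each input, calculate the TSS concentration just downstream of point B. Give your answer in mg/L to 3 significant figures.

23.1 mg/L

319 L/s = 0.319 m³/s.
After input A: C = (2.7·5.68 + 0.319·174) / 3.019 = 23.47 mg/L.
Over the 4.2 km reach to input B (t = 7368 s = 0.08528 d), decay gives C = 23.47·exp(−1.3·0.08528) = 21 mg/L.
After input B: C = (3.019·21 + 0.202·54.3) / 3.221 = 23.09 mg/L.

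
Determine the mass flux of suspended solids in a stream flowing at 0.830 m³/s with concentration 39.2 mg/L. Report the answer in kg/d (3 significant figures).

2810 kg/d

Mass flux = Q·C = 0.83 m³/s × 39.2 g/m³ = 32.54 g/s.
= 32.54 g/s × 86.4 = 2811 kg/d.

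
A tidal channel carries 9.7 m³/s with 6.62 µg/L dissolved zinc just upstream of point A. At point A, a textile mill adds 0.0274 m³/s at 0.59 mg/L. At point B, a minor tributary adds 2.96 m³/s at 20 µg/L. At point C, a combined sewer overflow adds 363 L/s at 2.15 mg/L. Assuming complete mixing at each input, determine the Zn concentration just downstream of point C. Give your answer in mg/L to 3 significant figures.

6.62 µg/L = 0.00662 mg/L.
After input A: C = (9.7·0.00662 + 0.0274·0.59) / 9.727 = 0.008263 mg/L.
20 µg/L = 0.02 mg/L.
After input B: C = (9.727·0.008263 + 2.96·0.02) / 12.69 = 0.011 mg/L.
363 L/s = 0.363 m³/s.
After input C: C = (12.69·0.011 + 0.363·2.15) / 13.05 = 0.0705 mg/L.

0.0705 mg/L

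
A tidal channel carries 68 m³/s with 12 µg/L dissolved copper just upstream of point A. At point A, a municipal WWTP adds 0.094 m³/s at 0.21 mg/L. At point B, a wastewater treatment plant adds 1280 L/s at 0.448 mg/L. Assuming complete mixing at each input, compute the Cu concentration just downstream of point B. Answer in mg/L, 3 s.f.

0.0203 mg/L

12 µg/L = 0.012 mg/L.
After input A: C = (68·0.012 + 0.094·0.21) / 68.09 = 0.01227 mg/L.
1280 L/s = 1.28 m³/s.
After input B: C = (68.09·0.01227 + 1.28·0.448) / 69.37 = 0.02031 mg/L.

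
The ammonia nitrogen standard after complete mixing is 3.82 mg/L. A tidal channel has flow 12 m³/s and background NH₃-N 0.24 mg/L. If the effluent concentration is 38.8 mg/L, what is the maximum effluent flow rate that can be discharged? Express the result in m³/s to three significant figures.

Mass balance at complete mixing: C_std·(Q_w + Q_r) = Q_w·C_e + Q_r·C_b.
Rearranging, Q_w = Q_r·(C_std − C_b)/(C_e − C_std) = 12·(3.82 − 0.24) / (38.8 − 3.82) = 1.228 m³/s.

1.23 m³/s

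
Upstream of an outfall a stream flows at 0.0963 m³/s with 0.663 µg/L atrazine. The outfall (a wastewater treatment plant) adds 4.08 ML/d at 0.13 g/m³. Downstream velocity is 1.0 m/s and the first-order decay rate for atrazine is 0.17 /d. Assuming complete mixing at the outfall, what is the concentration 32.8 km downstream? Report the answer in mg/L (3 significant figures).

0.0405 mg/L

4.08 ML/d = 0.04722 m³/s.
0.663 µg/L = 0.000663 mg/L.
After complete mixing, C₀ = (0.04722·0.13 + 0.0963·0.000663) / 0.1435 = 0.04322 mg/L.
Travel time t = 3.28e+04 m / 1.0 m/s = 3.28e+04 s = 0.3796 d.
C = 0.04322·exp(−0.17·0.3796) = 0.04322·0.9375 = 0.04052 mg/L.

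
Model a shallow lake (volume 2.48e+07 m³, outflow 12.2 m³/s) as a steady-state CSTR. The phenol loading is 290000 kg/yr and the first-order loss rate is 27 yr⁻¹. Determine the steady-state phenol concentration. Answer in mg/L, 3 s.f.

Outflow Q = 12.2 m³/s × 3.156e+07 s/yr = 3.85e+08 m³/yr.
Steady-state CSTR mass balance: W = Q·C + k·V·C, so C = W/(Q + kV).
Q + kV = 3.85e+08 + 27·2.48e+07 = 1.055e+09 m³/yr.
C = 290000/1.055e+09 = 0.000275 kg/m³ = 0.275 mg/L.

0.275 mg/L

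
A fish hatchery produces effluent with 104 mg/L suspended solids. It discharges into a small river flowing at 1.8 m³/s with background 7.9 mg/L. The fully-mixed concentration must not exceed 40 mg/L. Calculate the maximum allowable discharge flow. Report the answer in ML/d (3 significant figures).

78.0 ML/d

Mass balance at complete mixing: C_std·(Q_w + Q_r) = Q_w·C_e + Q_r·C_b.
Rearranging, Q_w = Q_r·(C_std − C_b)/(C_e − C_std) = 1.8·(40 − 7.9) / (104 − 40) = 0.9028 m³/s.
= 78 ML/d.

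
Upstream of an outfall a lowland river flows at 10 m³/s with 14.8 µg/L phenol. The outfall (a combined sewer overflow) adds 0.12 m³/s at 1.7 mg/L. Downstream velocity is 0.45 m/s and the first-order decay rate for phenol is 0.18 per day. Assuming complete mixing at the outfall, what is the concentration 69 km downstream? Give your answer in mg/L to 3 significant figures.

0.0253 mg/L

14.8 µg/L = 0.0148 mg/L.
After complete mixing, C₀ = (0.12·1.7 + 10·0.0148) / 10.12 = 0.03478 mg/L.
Travel time t = 6.9e+04 m / 0.45 m/s = 1.533e+05 s = 1.775 d.
C = 0.03478·exp(−0.18·1.775) = 0.03478·0.7266 = 0.02527 mg/L.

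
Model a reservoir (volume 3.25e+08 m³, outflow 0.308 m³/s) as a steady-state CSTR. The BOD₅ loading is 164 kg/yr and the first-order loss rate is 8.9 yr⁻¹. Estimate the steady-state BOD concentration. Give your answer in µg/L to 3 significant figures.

Outflow Q = 0.308 m³/s × 3.156e+07 s/yr = 9.72e+06 m³/yr.
Steady-state CSTR mass balance: W = Q·C + k·V·C, so C = W/(Q + kV).
Q + kV = 9.72e+06 + 8.9·3.25e+08 = 2.902e+09 m³/yr.
C = 164/2.902e+09 = 5.651e-08 kg/m³ = 5.651e-05 mg/L = 0.05651 µg/L.

0.0565 µg/L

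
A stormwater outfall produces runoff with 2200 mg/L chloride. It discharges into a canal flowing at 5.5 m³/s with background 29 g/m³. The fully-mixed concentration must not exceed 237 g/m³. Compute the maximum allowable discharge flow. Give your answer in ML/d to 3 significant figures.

50.4 ML/d

Mass balance at complete mixing: C_std·(Q_w + Q_r) = Q_w·C_e + Q_r·C_b.
Rearranging, Q_w = Q_r·(C_std − C_b)/(C_e − C_std) = 5.5·(237 − 29) / (2200 − 237) = 0.5828 m³/s.
= 50.35 ML/d.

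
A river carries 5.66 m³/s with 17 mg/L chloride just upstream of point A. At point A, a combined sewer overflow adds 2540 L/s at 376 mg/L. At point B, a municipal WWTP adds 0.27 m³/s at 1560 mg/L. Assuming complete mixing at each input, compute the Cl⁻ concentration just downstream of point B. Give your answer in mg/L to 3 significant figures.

2540 L/s = 2.54 m³/s.
After input A: C = (5.66·17 + 2.54·376) / 8.2 = 128.2 mg/L.
After input B: C = (8.2·128.2 + 0.27·1560) / 8.47 = 173.8 mg/L.

174 mg/L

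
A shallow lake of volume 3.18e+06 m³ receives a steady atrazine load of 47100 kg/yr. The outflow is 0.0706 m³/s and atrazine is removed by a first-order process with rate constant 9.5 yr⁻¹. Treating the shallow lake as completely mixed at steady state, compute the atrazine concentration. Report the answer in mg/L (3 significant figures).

1.45 mg/L

Outflow Q = 0.0706 m³/s × 3.156e+07 s/yr = 2.228e+06 m³/yr.
Steady-state CSTR mass balance: W = Q·C + k·V·C, so C = W/(Q + kV).
Q + kV = 2.228e+06 + 9.5·3.18e+06 = 3.244e+07 m³/yr.
C = 47100/3.244e+07 = 0.001452 kg/m³ = 1.452 mg/L.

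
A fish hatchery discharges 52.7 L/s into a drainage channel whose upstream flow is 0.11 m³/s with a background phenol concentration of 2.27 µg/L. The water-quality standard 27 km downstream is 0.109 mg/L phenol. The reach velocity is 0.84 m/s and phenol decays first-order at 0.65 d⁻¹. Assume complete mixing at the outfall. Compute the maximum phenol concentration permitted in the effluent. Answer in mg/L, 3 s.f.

0.424 mg/L

52.7 L/s = 0.0527 m³/s.
2.27 µg/L = 0.00227 mg/L.
Travel time to the compliance point: t = 2.7e+04/0.84 = 3.214e+04 s = 0.372 d; decay factor exp(−0.65·0.372) = 0.7852.
So the concentration just after mixing may be at most 0.109/0.7852 = 0.1388 mg/L.
Mass balance: 0.1388·0.1627 = 0.0527·Cₑ + 0.11·0.00227.
Cₑ = (0.02259 − 0.0002497) / 0.0527 = 0.4238 mg/L.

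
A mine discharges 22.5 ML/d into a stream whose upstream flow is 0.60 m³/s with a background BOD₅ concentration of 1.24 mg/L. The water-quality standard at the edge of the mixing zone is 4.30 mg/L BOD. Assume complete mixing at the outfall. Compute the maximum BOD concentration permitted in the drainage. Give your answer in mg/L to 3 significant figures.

11.4 mg/L

22.5 ML/d = 0.2604 m³/s.
Mass balance: 4.3·0.8604 = 0.2604·Cₑ + 0.6·1.24.
Cₑ = (3.7 − 0.744) / 0.2604 = 11.35 mg/L.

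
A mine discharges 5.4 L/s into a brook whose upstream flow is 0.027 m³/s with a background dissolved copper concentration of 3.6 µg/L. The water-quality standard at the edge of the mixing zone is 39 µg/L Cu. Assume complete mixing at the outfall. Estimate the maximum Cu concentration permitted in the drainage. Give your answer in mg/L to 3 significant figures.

5.4 L/s = 0.0054 m³/s.
3.6 µg/L = 0.0036 mg/L.
39 µg/L = 0.039 mg/L.
Mass balance: 0.039·0.0324 = 0.0054·Cₑ + 0.027·0.0036.
Cₑ = (0.001264 − 9.72e-05) / 0.0054 = 0.216 mg/L.

0.216 mg/L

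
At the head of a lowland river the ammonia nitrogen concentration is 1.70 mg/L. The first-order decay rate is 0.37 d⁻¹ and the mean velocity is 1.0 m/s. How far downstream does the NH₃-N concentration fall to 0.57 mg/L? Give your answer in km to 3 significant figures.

255 km

From C = C₀·e^(−kt), t = ln(C₀/C)/k = ln(1.70/0.57)/0.37 = 1.093/0.37 = 2.953 d.
Distance = v·t = 1.0 m/s × 2.552e+05 s = 2.552e+05 m = 255.2 km.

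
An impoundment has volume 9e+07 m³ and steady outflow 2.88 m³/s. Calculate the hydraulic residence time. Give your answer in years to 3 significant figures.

0.990 yr

Q = 2.88 m³/s × 3.156e+07 s/yr = 9.089e+07 m³/yr.
Hydraulic residence time τ = V/Q = 9e+07/9.089e+07 = 0.9903 yr.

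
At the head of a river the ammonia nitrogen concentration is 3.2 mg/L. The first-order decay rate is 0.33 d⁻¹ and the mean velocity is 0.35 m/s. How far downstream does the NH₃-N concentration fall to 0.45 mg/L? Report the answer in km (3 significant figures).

From C = C₀·e^(−kt), t = ln(C₀/C)/k = ln(3.2/0.45)/0.33 = 1.962/0.33 = 5.944 d.
Distance = v·t = 0.35 m/s × 5.136e+05 s = 1.798e+05 m = 179.8 km.

180 km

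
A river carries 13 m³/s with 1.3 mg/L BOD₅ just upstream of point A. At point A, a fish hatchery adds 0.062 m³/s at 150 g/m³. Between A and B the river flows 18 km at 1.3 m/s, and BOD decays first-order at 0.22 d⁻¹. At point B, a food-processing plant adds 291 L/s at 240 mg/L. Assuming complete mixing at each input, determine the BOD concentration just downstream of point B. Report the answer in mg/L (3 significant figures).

After input A: C = (13·1.3 + 0.062·150) / 13.06 = 2.006 mg/L.
Over the 18 km reach to input B (t = 1.385e+04 s = 0.1603 d), decay gives C = 2.006·exp(−0.22·0.1603) = 1.936 mg/L.
291 L/s = 0.291 m³/s.
After input B: C = (13.06·1.936 + 0.291·240) / 13.35 = 7.124 mg/L.

7.12 mg/L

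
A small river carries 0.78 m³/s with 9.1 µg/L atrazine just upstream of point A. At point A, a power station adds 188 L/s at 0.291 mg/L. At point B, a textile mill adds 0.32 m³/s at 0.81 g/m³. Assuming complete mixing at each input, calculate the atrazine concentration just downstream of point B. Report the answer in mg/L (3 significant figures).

9.1 µg/L = 0.0091 mg/L.
188 L/s = 0.188 m³/s.
After input A: C = (0.78·0.0091 + 0.188·0.291) / 0.968 = 0.06385 mg/L.
After input B: C = (0.968·0.06385 + 0.32·0.81) / 1.288 = 0.2492 mg/L.

0.249 mg/L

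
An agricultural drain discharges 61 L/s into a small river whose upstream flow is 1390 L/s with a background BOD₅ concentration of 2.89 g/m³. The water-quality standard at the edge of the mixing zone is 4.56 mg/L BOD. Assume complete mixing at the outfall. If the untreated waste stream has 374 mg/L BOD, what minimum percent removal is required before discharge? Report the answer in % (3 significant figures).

88.6 %

61 L/s = 0.061 m³/s.
1390 L/s = 1.39 m³/s.
Mass balance: 4.56·1.451 = 0.061·Cₑ + 1.39·2.89.
Cₑ = (6.617 − 4.017) / 0.061 = 42.61 mg/L.
Required removal = 1 − 42.61/374 = 88.61 %.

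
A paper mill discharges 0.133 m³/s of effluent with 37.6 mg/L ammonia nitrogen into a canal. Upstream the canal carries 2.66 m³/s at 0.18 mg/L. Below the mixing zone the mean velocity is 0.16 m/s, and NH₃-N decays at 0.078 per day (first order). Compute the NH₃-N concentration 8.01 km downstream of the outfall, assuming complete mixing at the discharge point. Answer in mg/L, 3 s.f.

After complete mixing, C₀ = (0.133·37.6 + 2.66·0.18) / 2.793 = 1.962 mg/L.
Travel time t = 8010 m / 0.16 m/s = 5.006e+04 s = 0.5794 d.
C = 1.962·exp(−0.078·0.5794) = 1.962·0.9558 = 1.875 mg/L.

1.88 mg/L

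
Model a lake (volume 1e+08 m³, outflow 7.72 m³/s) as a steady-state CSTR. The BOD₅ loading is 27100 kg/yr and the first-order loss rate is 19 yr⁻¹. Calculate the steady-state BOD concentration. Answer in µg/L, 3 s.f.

Outflow Q = 7.72 m³/s × 3.156e+07 s/yr = 2.436e+08 m³/yr.
Steady-state CSTR mass balance: W = Q·C + k·V·C, so C = W/(Q + kV).
Q + kV = 2.436e+08 + 19·1e+08 = 2.144e+09 m³/yr.
C = 27100/2.144e+09 = 1.264e-05 kg/m³ = 0.01264 mg/L = 12.64 µg/L.

12.6 µg/L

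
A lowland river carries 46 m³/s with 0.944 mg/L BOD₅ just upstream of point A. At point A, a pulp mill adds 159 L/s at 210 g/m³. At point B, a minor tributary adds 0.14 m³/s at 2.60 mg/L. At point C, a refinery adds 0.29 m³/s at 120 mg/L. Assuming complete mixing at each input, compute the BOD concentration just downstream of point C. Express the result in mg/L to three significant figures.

159 L/s = 0.159 m³/s.
After input A: C = (46·0.944 + 0.159·210) / 46.16 = 1.664 mg/L.
After input B: C = (46.16·1.664 + 0.14·2.6) / 46.3 = 1.667 mg/L.
After input C: C = (46.3·1.667 + 0.29·120) / 46.59 = 2.404 mg/L.

2.40 mg/L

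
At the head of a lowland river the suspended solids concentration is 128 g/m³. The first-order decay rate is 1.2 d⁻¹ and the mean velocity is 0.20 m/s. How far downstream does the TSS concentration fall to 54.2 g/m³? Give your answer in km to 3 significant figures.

12.4 km

From C = C₀·e^(−kt), t = ln(C₀/C)/k = ln(128/54.2)/1.2 = 0.8593/1.2 = 0.7161 d.
Distance = v·t = 0.20 m/s × 6.187e+04 s = 1.237e+04 m = 12.37 km.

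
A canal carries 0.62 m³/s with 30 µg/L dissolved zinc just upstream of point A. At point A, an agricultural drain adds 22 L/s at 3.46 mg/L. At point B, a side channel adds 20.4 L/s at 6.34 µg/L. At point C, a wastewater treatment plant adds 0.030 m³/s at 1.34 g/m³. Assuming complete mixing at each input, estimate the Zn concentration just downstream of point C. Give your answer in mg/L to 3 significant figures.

30 µg/L = 0.03 mg/L.
22 L/s = 0.022 m³/s.
After input A: C = (0.62·0.03 + 0.022·3.46) / 0.642 = 0.1475 mg/L.
20.4 L/s = 0.0204 m³/s.
6.34 µg/L = 0.00634 mg/L.
After input B: C = (0.642·0.1475 + 0.0204·0.00634) / 0.6624 = 0.1432 mg/L.
After input C: C = (0.6624·0.1432 + 0.03·1.34) / 0.6924 = 0.195 mg/L.

0.195 mg/L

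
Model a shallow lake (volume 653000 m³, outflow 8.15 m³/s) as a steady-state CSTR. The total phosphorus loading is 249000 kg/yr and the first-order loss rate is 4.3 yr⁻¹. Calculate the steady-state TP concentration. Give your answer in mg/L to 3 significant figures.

0.958 mg/L

Outflow Q = 8.15 m³/s × 3.156e+07 s/yr = 2.572e+08 m³/yr.
Steady-state CSTR mass balance: W = Q·C + k·V·C, so C = W/(Q + kV).
Q + kV = 2.572e+08 + 4.3·653000 = 2.6e+08 m³/yr.
C = 249000/2.6e+08 = 0.0009577 kg/m³ = 0.9577 mg/L.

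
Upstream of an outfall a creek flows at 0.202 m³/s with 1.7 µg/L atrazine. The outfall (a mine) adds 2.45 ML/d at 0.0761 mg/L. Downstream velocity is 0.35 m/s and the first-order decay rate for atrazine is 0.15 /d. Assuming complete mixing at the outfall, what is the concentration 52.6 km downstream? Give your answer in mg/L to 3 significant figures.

2.45 ML/d = 0.02836 m³/s.
1.7 µg/L = 0.0017 mg/L.
After complete mixing, C₀ = (0.02836·0.0761 + 0.202·0.0017) / 0.2304 = 0.01086 mg/L.
Travel time t = 5.26e+04 m / 0.35 m/s = 1.503e+05 s = 1.739 d.
C = 0.01086·exp(−0.15·1.739) = 0.01086·0.7703 = 0.008365 mg/L.

0.00836 mg/L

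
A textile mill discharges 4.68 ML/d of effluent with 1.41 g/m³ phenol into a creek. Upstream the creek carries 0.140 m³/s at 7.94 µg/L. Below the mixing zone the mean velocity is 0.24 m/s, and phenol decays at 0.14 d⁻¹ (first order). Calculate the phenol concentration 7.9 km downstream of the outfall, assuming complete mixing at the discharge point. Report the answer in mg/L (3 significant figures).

0.378 mg/L

4.68 ML/d = 0.05417 m³/s.
7.94 µg/L = 0.00794 mg/L.
After complete mixing, C₀ = (0.05417·1.41 + 0.14·0.00794) / 0.1942 = 0.3991 mg/L.
Travel time t = 7900 m / 0.24 m/s = 3.292e+04 s = 0.381 d.
C = 0.3991·exp(−0.14·0.381) = 0.3991·0.9481 = 0.3783 mg/L.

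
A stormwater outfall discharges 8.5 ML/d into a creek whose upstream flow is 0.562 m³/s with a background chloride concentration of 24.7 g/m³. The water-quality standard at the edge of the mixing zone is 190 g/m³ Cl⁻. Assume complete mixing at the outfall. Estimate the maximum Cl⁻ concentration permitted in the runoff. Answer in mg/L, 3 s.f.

1130 mg/L

8.5 ML/d = 0.09838 m³/s.
Mass balance: 190·0.6604 = 0.09838·Cₑ + 0.562·24.7.
Cₑ = (125.5 − 13.88) / 0.09838 = 1134 mg/L.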